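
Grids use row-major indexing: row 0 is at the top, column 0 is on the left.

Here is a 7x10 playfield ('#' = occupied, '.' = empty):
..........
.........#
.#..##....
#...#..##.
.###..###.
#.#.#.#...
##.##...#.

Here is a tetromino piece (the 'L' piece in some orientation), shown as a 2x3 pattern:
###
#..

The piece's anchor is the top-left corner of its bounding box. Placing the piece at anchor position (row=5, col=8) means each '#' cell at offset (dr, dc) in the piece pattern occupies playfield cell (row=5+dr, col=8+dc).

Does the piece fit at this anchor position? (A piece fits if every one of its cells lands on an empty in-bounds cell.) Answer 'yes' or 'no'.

Check each piece cell at anchor (5, 8):
  offset (0,0) -> (5,8): empty -> OK
  offset (0,1) -> (5,9): empty -> OK
  offset (0,2) -> (5,10): out of bounds -> FAIL
  offset (1,0) -> (6,8): occupied ('#') -> FAIL
All cells valid: no

Answer: no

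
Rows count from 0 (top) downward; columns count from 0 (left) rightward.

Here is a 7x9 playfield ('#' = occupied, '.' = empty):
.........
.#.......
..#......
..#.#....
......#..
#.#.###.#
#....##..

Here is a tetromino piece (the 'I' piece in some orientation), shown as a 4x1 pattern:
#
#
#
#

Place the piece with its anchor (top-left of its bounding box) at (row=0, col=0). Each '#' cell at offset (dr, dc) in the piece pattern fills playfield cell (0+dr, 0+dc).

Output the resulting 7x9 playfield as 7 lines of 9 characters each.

Answer: #........
##.......
#.#......
#.#.#....
......#..
#.#.###.#
#....##..

Derivation:
Fill (0+0,0+0) = (0,0)
Fill (0+1,0+0) = (1,0)
Fill (0+2,0+0) = (2,0)
Fill (0+3,0+0) = (3,0)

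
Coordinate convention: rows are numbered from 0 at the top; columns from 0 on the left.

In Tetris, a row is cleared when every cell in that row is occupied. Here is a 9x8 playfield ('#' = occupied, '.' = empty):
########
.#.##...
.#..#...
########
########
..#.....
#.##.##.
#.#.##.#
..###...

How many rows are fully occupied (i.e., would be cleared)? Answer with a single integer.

Check each row:
  row 0: 0 empty cells -> FULL (clear)
  row 1: 5 empty cells -> not full
  row 2: 6 empty cells -> not full
  row 3: 0 empty cells -> FULL (clear)
  row 4: 0 empty cells -> FULL (clear)
  row 5: 7 empty cells -> not full
  row 6: 3 empty cells -> not full
  row 7: 3 empty cells -> not full
  row 8: 5 empty cells -> not full
Total rows cleared: 3

Answer: 3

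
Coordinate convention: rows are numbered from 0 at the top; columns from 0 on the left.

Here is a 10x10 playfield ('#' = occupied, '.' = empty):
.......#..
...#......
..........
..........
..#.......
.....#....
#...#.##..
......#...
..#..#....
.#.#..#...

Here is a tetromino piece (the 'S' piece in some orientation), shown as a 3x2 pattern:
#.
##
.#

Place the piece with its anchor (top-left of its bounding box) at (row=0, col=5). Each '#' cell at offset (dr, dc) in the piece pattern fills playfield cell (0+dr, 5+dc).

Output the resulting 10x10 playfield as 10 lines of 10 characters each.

Fill (0+0,5+0) = (0,5)
Fill (0+1,5+0) = (1,5)
Fill (0+1,5+1) = (1,6)
Fill (0+2,5+1) = (2,6)

Answer: .....#.#..
...#.##...
......#...
..........
..#.......
.....#....
#...#.##..
......#...
..#..#....
.#.#..#...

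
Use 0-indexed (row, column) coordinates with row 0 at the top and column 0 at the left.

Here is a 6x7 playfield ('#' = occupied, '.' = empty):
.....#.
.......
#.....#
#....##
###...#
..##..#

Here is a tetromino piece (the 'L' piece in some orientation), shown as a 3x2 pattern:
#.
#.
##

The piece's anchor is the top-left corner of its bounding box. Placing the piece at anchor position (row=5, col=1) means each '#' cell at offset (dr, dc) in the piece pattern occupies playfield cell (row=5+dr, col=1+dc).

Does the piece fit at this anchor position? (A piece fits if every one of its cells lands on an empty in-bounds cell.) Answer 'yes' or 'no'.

Answer: no

Derivation:
Check each piece cell at anchor (5, 1):
  offset (0,0) -> (5,1): empty -> OK
  offset (1,0) -> (6,1): out of bounds -> FAIL
  offset (2,0) -> (7,1): out of bounds -> FAIL
  offset (2,1) -> (7,2): out of bounds -> FAIL
All cells valid: no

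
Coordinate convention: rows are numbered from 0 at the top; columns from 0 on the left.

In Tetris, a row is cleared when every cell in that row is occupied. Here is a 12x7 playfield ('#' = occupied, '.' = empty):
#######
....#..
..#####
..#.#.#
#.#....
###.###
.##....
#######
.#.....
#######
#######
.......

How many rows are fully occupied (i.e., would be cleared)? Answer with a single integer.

Answer: 4

Derivation:
Check each row:
  row 0: 0 empty cells -> FULL (clear)
  row 1: 6 empty cells -> not full
  row 2: 2 empty cells -> not full
  row 3: 4 empty cells -> not full
  row 4: 5 empty cells -> not full
  row 5: 1 empty cell -> not full
  row 6: 5 empty cells -> not full
  row 7: 0 empty cells -> FULL (clear)
  row 8: 6 empty cells -> not full
  row 9: 0 empty cells -> FULL (clear)
  row 10: 0 empty cells -> FULL (clear)
  row 11: 7 empty cells -> not full
Total rows cleared: 4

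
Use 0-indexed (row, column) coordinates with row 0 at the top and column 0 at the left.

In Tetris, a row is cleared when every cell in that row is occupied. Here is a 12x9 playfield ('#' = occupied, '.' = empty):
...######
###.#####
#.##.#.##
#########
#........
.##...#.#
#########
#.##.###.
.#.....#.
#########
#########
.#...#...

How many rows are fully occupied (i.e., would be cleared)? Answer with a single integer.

Answer: 4

Derivation:
Check each row:
  row 0: 3 empty cells -> not full
  row 1: 1 empty cell -> not full
  row 2: 3 empty cells -> not full
  row 3: 0 empty cells -> FULL (clear)
  row 4: 8 empty cells -> not full
  row 5: 5 empty cells -> not full
  row 6: 0 empty cells -> FULL (clear)
  row 7: 3 empty cells -> not full
  row 8: 7 empty cells -> not full
  row 9: 0 empty cells -> FULL (clear)
  row 10: 0 empty cells -> FULL (clear)
  row 11: 7 empty cells -> not full
Total rows cleared: 4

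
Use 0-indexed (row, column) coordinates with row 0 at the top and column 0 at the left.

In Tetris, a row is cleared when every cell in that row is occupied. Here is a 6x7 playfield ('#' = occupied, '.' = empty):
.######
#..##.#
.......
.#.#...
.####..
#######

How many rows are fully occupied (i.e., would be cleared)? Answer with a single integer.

Answer: 1

Derivation:
Check each row:
  row 0: 1 empty cell -> not full
  row 1: 3 empty cells -> not full
  row 2: 7 empty cells -> not full
  row 3: 5 empty cells -> not full
  row 4: 3 empty cells -> not full
  row 5: 0 empty cells -> FULL (clear)
Total rows cleared: 1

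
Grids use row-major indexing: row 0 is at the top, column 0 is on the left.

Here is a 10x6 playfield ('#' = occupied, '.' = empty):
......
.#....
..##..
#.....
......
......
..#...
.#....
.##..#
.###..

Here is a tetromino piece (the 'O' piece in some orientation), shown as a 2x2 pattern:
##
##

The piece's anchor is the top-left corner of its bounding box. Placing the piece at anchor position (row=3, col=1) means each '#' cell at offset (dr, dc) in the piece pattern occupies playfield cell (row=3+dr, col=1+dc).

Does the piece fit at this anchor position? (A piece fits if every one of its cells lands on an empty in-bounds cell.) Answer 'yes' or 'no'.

Check each piece cell at anchor (3, 1):
  offset (0,0) -> (3,1): empty -> OK
  offset (0,1) -> (3,2): empty -> OK
  offset (1,0) -> (4,1): empty -> OK
  offset (1,1) -> (4,2): empty -> OK
All cells valid: yes

Answer: yes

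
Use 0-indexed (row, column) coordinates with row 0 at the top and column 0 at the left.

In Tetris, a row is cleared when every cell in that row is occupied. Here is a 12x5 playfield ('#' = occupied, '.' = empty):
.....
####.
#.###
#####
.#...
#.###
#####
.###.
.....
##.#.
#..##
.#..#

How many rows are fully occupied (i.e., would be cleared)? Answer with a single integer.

Check each row:
  row 0: 5 empty cells -> not full
  row 1: 1 empty cell -> not full
  row 2: 1 empty cell -> not full
  row 3: 0 empty cells -> FULL (clear)
  row 4: 4 empty cells -> not full
  row 5: 1 empty cell -> not full
  row 6: 0 empty cells -> FULL (clear)
  row 7: 2 empty cells -> not full
  row 8: 5 empty cells -> not full
  row 9: 2 empty cells -> not full
  row 10: 2 empty cells -> not full
  row 11: 3 empty cells -> not full
Total rows cleared: 2

Answer: 2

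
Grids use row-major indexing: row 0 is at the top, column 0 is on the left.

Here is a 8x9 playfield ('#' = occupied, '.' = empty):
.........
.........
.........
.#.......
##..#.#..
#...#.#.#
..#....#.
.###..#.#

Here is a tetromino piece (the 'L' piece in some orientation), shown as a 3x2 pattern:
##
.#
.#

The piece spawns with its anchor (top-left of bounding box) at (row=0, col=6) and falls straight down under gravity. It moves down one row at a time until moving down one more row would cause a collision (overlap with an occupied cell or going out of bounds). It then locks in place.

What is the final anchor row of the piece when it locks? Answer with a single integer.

Spawn at (row=0, col=6). Try each row:
  row 0: fits
  row 1: fits
  row 2: fits
  row 3: fits
  row 4: blocked -> lock at row 3

Answer: 3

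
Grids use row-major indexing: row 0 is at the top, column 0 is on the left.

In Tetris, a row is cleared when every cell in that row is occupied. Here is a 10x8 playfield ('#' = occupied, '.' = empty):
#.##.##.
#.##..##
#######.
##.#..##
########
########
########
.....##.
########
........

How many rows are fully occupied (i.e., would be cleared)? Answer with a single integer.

Check each row:
  row 0: 3 empty cells -> not full
  row 1: 3 empty cells -> not full
  row 2: 1 empty cell -> not full
  row 3: 3 empty cells -> not full
  row 4: 0 empty cells -> FULL (clear)
  row 5: 0 empty cells -> FULL (clear)
  row 6: 0 empty cells -> FULL (clear)
  row 7: 6 empty cells -> not full
  row 8: 0 empty cells -> FULL (clear)
  row 9: 8 empty cells -> not full
Total rows cleared: 4

Answer: 4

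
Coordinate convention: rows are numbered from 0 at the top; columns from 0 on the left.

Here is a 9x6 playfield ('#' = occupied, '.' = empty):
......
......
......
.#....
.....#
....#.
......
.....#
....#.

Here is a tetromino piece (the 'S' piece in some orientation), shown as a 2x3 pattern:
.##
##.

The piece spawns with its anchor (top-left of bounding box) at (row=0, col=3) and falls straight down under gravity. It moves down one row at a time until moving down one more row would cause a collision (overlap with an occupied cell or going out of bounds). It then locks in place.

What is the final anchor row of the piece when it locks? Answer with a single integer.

Answer: 3

Derivation:
Spawn at (row=0, col=3). Try each row:
  row 0: fits
  row 1: fits
  row 2: fits
  row 3: fits
  row 4: blocked -> lock at row 3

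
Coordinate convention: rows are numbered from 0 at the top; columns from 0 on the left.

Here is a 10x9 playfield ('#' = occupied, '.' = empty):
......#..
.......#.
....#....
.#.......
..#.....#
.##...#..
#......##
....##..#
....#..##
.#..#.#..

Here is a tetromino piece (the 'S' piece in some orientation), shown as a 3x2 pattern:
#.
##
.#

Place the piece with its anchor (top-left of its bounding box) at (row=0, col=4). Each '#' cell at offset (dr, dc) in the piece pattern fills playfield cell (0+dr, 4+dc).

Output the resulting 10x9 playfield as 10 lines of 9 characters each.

Answer: ....#.#..
....##.#.
....##...
.#.......
..#.....#
.##...#..
#......##
....##..#
....#..##
.#..#.#..

Derivation:
Fill (0+0,4+0) = (0,4)
Fill (0+1,4+0) = (1,4)
Fill (0+1,4+1) = (1,5)
Fill (0+2,4+1) = (2,5)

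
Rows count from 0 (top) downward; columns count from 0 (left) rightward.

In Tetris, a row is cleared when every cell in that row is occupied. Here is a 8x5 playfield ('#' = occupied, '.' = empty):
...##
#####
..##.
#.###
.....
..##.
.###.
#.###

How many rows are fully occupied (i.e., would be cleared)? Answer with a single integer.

Answer: 1

Derivation:
Check each row:
  row 0: 3 empty cells -> not full
  row 1: 0 empty cells -> FULL (clear)
  row 2: 3 empty cells -> not full
  row 3: 1 empty cell -> not full
  row 4: 5 empty cells -> not full
  row 5: 3 empty cells -> not full
  row 6: 2 empty cells -> not full
  row 7: 1 empty cell -> not full
Total rows cleared: 1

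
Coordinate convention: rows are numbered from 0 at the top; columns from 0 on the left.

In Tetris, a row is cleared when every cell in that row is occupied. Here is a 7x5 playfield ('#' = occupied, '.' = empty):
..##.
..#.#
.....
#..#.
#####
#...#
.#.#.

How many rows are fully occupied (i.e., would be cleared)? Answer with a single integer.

Answer: 1

Derivation:
Check each row:
  row 0: 3 empty cells -> not full
  row 1: 3 empty cells -> not full
  row 2: 5 empty cells -> not full
  row 3: 3 empty cells -> not full
  row 4: 0 empty cells -> FULL (clear)
  row 5: 3 empty cells -> not full
  row 6: 3 empty cells -> not full
Total rows cleared: 1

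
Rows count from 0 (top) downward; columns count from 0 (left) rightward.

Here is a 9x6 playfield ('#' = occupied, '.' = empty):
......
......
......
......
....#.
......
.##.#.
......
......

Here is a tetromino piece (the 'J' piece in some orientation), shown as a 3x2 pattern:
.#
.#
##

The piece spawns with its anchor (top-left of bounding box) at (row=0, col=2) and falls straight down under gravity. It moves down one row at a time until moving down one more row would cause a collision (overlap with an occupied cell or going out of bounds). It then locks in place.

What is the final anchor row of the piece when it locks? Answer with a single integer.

Spawn at (row=0, col=2). Try each row:
  row 0: fits
  row 1: fits
  row 2: fits
  row 3: fits
  row 4: blocked -> lock at row 3

Answer: 3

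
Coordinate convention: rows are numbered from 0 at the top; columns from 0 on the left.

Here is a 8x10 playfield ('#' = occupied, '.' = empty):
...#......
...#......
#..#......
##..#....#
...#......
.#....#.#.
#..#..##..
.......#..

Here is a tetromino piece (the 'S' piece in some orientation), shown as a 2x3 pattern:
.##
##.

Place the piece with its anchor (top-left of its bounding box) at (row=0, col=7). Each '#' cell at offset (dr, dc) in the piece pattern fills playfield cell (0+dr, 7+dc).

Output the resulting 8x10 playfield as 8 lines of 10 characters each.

Answer: ...#....##
...#...##.
#..#......
##..#....#
...#......
.#....#.#.
#..#..##..
.......#..

Derivation:
Fill (0+0,7+1) = (0,8)
Fill (0+0,7+2) = (0,9)
Fill (0+1,7+0) = (1,7)
Fill (0+1,7+1) = (1,8)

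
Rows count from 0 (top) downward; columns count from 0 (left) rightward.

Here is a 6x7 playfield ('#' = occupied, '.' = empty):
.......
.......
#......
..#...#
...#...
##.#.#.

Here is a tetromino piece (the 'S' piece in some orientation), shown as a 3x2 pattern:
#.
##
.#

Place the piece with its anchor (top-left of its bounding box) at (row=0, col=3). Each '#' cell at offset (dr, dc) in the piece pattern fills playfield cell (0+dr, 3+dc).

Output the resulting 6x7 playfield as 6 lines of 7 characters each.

Answer: ...#...
...##..
#...#..
..#...#
...#...
##.#.#.

Derivation:
Fill (0+0,3+0) = (0,3)
Fill (0+1,3+0) = (1,3)
Fill (0+1,3+1) = (1,4)
Fill (0+2,3+1) = (2,4)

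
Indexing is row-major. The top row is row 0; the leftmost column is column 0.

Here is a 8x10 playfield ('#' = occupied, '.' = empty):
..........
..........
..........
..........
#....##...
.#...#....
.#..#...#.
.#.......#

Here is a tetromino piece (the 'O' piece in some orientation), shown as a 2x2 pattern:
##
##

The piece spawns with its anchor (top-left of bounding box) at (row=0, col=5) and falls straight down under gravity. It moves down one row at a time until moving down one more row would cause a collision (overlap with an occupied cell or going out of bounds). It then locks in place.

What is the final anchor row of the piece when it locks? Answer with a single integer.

Spawn at (row=0, col=5). Try each row:
  row 0: fits
  row 1: fits
  row 2: fits
  row 3: blocked -> lock at row 2

Answer: 2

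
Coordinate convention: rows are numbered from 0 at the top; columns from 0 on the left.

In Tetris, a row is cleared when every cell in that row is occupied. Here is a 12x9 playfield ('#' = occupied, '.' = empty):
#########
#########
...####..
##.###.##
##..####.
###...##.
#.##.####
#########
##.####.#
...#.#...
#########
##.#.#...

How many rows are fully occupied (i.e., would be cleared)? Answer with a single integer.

Check each row:
  row 0: 0 empty cells -> FULL (clear)
  row 1: 0 empty cells -> FULL (clear)
  row 2: 5 empty cells -> not full
  row 3: 2 empty cells -> not full
  row 4: 3 empty cells -> not full
  row 5: 4 empty cells -> not full
  row 6: 2 empty cells -> not full
  row 7: 0 empty cells -> FULL (clear)
  row 8: 2 empty cells -> not full
  row 9: 7 empty cells -> not full
  row 10: 0 empty cells -> FULL (clear)
  row 11: 5 empty cells -> not full
Total rows cleared: 4

Answer: 4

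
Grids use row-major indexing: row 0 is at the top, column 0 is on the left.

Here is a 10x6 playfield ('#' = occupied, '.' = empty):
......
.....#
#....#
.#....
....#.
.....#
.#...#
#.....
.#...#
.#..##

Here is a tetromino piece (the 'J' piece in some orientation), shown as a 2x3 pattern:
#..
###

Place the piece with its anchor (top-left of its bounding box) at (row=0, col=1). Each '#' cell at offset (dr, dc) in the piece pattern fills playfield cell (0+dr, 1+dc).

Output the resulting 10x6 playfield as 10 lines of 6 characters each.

Answer: .#....
.###.#
#....#
.#....
....#.
.....#
.#...#
#.....
.#...#
.#..##

Derivation:
Fill (0+0,1+0) = (0,1)
Fill (0+1,1+0) = (1,1)
Fill (0+1,1+1) = (1,2)
Fill (0+1,1+2) = (1,3)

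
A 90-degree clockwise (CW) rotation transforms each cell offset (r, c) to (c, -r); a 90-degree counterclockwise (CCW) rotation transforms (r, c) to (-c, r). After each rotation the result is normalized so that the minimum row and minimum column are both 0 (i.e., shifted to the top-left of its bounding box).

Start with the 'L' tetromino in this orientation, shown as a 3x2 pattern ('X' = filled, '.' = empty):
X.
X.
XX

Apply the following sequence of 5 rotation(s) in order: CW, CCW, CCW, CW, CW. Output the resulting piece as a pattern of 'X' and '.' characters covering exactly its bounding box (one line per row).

Answer: XXX
X..

Derivation:
Start:
X.
X.
XX
After rotation 1 (CW):
XXX
X..
After rotation 2 (CCW):
X.
X.
XX
After rotation 3 (CCW):
..X
XXX
After rotation 4 (CW):
X.
X.
XX
After rotation 5 (CW):
XXX
X..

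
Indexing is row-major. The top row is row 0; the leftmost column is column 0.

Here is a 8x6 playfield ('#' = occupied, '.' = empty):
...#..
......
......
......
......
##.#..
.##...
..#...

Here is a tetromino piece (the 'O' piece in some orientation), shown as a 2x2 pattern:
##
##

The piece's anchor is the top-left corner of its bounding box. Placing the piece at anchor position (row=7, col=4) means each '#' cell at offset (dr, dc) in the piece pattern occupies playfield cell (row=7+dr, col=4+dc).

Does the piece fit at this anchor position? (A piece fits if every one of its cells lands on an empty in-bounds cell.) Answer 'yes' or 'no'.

Answer: no

Derivation:
Check each piece cell at anchor (7, 4):
  offset (0,0) -> (7,4): empty -> OK
  offset (0,1) -> (7,5): empty -> OK
  offset (1,0) -> (8,4): out of bounds -> FAIL
  offset (1,1) -> (8,5): out of bounds -> FAIL
All cells valid: no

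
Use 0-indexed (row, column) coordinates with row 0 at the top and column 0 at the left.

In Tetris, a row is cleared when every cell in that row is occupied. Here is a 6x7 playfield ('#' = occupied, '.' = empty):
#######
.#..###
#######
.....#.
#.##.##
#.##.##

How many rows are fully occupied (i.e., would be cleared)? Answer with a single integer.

Check each row:
  row 0: 0 empty cells -> FULL (clear)
  row 1: 3 empty cells -> not full
  row 2: 0 empty cells -> FULL (clear)
  row 3: 6 empty cells -> not full
  row 4: 2 empty cells -> not full
  row 5: 2 empty cells -> not full
Total rows cleared: 2

Answer: 2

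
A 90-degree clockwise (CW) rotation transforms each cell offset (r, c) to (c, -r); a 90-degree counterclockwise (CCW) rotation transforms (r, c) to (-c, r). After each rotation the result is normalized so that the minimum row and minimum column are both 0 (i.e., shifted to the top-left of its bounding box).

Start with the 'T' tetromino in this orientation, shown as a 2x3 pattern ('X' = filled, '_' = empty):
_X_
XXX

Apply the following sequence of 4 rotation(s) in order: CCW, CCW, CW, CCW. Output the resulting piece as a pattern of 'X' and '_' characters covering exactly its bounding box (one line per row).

Answer: XXX
_X_

Derivation:
Start:
_X_
XXX
After rotation 1 (CCW):
_X
XX
_X
After rotation 2 (CCW):
XXX
_X_
After rotation 3 (CW):
_X
XX
_X
After rotation 4 (CCW):
XXX
_X_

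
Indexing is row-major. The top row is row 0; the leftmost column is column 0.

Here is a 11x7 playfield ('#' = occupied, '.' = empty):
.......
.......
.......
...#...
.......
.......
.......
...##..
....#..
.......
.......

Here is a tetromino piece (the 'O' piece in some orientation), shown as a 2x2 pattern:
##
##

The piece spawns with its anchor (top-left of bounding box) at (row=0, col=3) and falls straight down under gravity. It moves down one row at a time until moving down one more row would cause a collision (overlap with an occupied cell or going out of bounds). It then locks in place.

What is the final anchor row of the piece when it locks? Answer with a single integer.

Spawn at (row=0, col=3). Try each row:
  row 0: fits
  row 1: fits
  row 2: blocked -> lock at row 1

Answer: 1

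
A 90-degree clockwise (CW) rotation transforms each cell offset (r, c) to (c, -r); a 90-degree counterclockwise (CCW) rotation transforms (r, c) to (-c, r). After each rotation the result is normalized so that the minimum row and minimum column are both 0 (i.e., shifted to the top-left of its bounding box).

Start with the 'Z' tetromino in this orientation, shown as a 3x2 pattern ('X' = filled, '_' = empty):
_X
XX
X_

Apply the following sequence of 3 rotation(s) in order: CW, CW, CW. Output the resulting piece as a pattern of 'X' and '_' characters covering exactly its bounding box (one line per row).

Start:
_X
XX
X_
After rotation 1 (CW):
XX_
_XX
After rotation 2 (CW):
_X
XX
X_
After rotation 3 (CW):
XX_
_XX

Answer: XX_
_XX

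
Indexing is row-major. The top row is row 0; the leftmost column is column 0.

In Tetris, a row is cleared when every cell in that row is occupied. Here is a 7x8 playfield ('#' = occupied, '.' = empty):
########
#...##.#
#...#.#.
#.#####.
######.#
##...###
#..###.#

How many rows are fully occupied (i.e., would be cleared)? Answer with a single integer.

Answer: 1

Derivation:
Check each row:
  row 0: 0 empty cells -> FULL (clear)
  row 1: 4 empty cells -> not full
  row 2: 5 empty cells -> not full
  row 3: 2 empty cells -> not full
  row 4: 1 empty cell -> not full
  row 5: 3 empty cells -> not full
  row 6: 3 empty cells -> not full
Total rows cleared: 1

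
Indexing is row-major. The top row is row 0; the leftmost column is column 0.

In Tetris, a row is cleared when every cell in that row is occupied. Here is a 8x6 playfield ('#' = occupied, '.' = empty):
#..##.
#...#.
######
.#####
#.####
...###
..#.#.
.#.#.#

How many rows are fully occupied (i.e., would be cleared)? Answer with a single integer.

Answer: 1

Derivation:
Check each row:
  row 0: 3 empty cells -> not full
  row 1: 4 empty cells -> not full
  row 2: 0 empty cells -> FULL (clear)
  row 3: 1 empty cell -> not full
  row 4: 1 empty cell -> not full
  row 5: 3 empty cells -> not full
  row 6: 4 empty cells -> not full
  row 7: 3 empty cells -> not full
Total rows cleared: 1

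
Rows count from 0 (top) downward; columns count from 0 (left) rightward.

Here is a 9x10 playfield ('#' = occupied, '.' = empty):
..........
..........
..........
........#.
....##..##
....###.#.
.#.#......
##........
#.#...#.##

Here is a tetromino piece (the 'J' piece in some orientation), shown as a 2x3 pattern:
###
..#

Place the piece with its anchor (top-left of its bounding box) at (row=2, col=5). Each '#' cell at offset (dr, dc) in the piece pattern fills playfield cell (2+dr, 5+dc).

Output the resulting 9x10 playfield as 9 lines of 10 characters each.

Fill (2+0,5+0) = (2,5)
Fill (2+0,5+1) = (2,6)
Fill (2+0,5+2) = (2,7)
Fill (2+1,5+2) = (3,7)

Answer: ..........
..........
.....###..
.......##.
....##..##
....###.#.
.#.#......
##........
#.#...#.##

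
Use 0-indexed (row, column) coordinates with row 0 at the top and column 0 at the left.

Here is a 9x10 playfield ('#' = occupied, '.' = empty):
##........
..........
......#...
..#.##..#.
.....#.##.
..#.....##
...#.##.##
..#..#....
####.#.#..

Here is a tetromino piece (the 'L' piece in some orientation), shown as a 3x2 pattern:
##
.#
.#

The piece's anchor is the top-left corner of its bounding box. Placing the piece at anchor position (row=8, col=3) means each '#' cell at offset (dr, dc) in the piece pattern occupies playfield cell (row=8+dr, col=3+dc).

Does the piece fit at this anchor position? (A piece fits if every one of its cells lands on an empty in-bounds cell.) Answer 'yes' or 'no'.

Check each piece cell at anchor (8, 3):
  offset (0,0) -> (8,3): occupied ('#') -> FAIL
  offset (0,1) -> (8,4): empty -> OK
  offset (1,1) -> (9,4): out of bounds -> FAIL
  offset (2,1) -> (10,4): out of bounds -> FAIL
All cells valid: no

Answer: no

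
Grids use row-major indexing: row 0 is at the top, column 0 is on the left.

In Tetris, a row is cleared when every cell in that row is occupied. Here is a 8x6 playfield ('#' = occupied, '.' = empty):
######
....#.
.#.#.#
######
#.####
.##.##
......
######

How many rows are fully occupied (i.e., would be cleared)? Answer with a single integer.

Answer: 3

Derivation:
Check each row:
  row 0: 0 empty cells -> FULL (clear)
  row 1: 5 empty cells -> not full
  row 2: 3 empty cells -> not full
  row 3: 0 empty cells -> FULL (clear)
  row 4: 1 empty cell -> not full
  row 5: 2 empty cells -> not full
  row 6: 6 empty cells -> not full
  row 7: 0 empty cells -> FULL (clear)
Total rows cleared: 3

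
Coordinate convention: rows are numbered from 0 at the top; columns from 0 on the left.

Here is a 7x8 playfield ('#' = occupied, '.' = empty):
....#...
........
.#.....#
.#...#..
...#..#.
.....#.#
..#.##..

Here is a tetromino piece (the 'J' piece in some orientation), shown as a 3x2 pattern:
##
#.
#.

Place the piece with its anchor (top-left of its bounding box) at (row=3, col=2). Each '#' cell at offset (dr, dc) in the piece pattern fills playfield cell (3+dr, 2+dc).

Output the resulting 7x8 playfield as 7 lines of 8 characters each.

Answer: ....#...
........
.#.....#
.###.#..
..##..#.
..#..#.#
..#.##..

Derivation:
Fill (3+0,2+0) = (3,2)
Fill (3+0,2+1) = (3,3)
Fill (3+1,2+0) = (4,2)
Fill (3+2,2+0) = (5,2)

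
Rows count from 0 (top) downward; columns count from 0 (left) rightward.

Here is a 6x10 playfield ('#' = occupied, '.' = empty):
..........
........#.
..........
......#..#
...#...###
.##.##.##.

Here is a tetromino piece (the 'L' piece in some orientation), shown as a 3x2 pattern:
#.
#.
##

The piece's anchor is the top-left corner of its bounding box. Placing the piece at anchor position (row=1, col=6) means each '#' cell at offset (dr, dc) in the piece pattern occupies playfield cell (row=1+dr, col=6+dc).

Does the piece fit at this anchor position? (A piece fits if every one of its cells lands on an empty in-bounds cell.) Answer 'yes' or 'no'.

Check each piece cell at anchor (1, 6):
  offset (0,0) -> (1,6): empty -> OK
  offset (1,0) -> (2,6): empty -> OK
  offset (2,0) -> (3,6): occupied ('#') -> FAIL
  offset (2,1) -> (3,7): empty -> OK
All cells valid: no

Answer: no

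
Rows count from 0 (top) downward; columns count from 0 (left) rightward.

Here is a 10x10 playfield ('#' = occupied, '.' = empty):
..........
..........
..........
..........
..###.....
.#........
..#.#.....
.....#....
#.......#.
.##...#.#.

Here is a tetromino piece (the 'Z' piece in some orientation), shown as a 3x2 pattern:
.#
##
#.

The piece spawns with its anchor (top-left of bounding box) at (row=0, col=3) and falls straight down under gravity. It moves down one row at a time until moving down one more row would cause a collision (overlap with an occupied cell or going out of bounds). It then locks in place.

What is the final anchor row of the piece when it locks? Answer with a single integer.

Answer: 1

Derivation:
Spawn at (row=0, col=3). Try each row:
  row 0: fits
  row 1: fits
  row 2: blocked -> lock at row 1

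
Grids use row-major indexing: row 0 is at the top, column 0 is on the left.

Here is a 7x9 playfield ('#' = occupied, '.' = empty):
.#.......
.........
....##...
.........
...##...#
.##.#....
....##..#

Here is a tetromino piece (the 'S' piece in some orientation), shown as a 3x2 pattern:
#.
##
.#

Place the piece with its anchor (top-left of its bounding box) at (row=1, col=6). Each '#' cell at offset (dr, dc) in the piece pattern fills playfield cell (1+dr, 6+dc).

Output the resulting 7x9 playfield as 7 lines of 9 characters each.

Answer: .#.......
......#..
....####.
.......#.
...##...#
.##.#....
....##..#

Derivation:
Fill (1+0,6+0) = (1,6)
Fill (1+1,6+0) = (2,6)
Fill (1+1,6+1) = (2,7)
Fill (1+2,6+1) = (3,7)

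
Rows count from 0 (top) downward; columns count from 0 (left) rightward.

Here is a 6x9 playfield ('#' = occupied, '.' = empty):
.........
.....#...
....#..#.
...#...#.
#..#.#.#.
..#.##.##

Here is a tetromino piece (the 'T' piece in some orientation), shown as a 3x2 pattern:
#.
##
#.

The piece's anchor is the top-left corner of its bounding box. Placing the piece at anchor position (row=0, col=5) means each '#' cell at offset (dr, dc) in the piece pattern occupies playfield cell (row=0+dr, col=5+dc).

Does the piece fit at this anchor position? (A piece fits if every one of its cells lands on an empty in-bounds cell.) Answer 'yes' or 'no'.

Answer: no

Derivation:
Check each piece cell at anchor (0, 5):
  offset (0,0) -> (0,5): empty -> OK
  offset (1,0) -> (1,5): occupied ('#') -> FAIL
  offset (1,1) -> (1,6): empty -> OK
  offset (2,0) -> (2,5): empty -> OK
All cells valid: no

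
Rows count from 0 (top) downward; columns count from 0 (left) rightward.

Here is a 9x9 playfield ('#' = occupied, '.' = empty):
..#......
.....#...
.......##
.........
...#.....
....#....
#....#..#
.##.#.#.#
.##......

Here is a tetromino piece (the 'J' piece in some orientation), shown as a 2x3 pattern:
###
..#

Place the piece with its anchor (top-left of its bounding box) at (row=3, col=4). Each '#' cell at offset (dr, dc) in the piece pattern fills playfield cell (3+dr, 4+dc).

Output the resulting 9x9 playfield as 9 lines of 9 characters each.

Answer: ..#......
.....#...
.......##
....###..
...#..#..
....#....
#....#..#
.##.#.#.#
.##......

Derivation:
Fill (3+0,4+0) = (3,4)
Fill (3+0,4+1) = (3,5)
Fill (3+0,4+2) = (3,6)
Fill (3+1,4+2) = (4,6)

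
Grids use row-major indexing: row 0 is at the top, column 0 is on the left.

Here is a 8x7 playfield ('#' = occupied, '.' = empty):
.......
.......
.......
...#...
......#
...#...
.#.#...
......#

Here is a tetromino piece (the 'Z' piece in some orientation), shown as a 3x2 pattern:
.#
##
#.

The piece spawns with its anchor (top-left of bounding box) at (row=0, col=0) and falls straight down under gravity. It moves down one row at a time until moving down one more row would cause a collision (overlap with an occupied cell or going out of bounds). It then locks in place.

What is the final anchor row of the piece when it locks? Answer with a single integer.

Spawn at (row=0, col=0). Try each row:
  row 0: fits
  row 1: fits
  row 2: fits
  row 3: fits
  row 4: fits
  row 5: blocked -> lock at row 4

Answer: 4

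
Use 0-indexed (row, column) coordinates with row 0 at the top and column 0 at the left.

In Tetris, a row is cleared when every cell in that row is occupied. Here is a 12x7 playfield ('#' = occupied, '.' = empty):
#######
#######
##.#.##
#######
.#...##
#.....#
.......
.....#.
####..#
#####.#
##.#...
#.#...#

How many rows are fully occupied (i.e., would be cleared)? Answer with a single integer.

Answer: 3

Derivation:
Check each row:
  row 0: 0 empty cells -> FULL (clear)
  row 1: 0 empty cells -> FULL (clear)
  row 2: 2 empty cells -> not full
  row 3: 0 empty cells -> FULL (clear)
  row 4: 4 empty cells -> not full
  row 5: 5 empty cells -> not full
  row 6: 7 empty cells -> not full
  row 7: 6 empty cells -> not full
  row 8: 2 empty cells -> not full
  row 9: 1 empty cell -> not full
  row 10: 4 empty cells -> not full
  row 11: 4 empty cells -> not full
Total rows cleared: 3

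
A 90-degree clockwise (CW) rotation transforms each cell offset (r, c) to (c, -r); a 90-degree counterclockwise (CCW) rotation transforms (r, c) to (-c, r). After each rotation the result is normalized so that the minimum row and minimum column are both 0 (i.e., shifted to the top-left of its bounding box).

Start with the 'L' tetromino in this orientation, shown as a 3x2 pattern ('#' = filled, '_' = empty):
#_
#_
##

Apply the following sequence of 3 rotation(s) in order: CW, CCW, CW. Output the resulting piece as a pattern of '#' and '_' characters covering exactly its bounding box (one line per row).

Start:
#_
#_
##
After rotation 1 (CW):
###
#__
After rotation 2 (CCW):
#_
#_
##
After rotation 3 (CW):
###
#__

Answer: ###
#__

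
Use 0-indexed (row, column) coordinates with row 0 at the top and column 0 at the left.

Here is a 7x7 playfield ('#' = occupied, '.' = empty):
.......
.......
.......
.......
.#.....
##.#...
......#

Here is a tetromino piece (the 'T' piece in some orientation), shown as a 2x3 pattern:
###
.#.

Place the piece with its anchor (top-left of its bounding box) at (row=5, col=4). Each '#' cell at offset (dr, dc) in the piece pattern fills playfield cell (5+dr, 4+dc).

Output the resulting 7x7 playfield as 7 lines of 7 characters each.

Fill (5+0,4+0) = (5,4)
Fill (5+0,4+1) = (5,5)
Fill (5+0,4+2) = (5,6)
Fill (5+1,4+1) = (6,5)

Answer: .......
.......
.......
.......
.#.....
##.####
.....##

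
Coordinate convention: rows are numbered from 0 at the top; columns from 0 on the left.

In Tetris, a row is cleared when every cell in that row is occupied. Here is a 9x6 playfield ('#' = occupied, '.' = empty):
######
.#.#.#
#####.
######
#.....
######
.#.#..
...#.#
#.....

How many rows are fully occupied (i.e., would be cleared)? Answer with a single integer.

Answer: 3

Derivation:
Check each row:
  row 0: 0 empty cells -> FULL (clear)
  row 1: 3 empty cells -> not full
  row 2: 1 empty cell -> not full
  row 3: 0 empty cells -> FULL (clear)
  row 4: 5 empty cells -> not full
  row 5: 0 empty cells -> FULL (clear)
  row 6: 4 empty cells -> not full
  row 7: 4 empty cells -> not full
  row 8: 5 empty cells -> not full
Total rows cleared: 3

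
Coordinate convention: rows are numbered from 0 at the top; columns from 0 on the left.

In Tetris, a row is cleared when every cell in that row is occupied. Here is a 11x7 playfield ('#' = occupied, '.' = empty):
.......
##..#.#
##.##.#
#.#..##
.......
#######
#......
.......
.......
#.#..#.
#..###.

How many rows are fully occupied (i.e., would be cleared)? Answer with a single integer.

Check each row:
  row 0: 7 empty cells -> not full
  row 1: 3 empty cells -> not full
  row 2: 2 empty cells -> not full
  row 3: 3 empty cells -> not full
  row 4: 7 empty cells -> not full
  row 5: 0 empty cells -> FULL (clear)
  row 6: 6 empty cells -> not full
  row 7: 7 empty cells -> not full
  row 8: 7 empty cells -> not full
  row 9: 4 empty cells -> not full
  row 10: 3 empty cells -> not full
Total rows cleared: 1

Answer: 1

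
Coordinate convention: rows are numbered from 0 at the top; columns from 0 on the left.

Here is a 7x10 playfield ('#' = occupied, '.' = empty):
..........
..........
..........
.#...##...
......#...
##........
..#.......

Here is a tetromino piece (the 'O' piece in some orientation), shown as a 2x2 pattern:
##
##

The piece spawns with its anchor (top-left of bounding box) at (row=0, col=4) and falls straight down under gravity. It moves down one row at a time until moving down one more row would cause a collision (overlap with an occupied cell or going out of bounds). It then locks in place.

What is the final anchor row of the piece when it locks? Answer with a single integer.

Answer: 1

Derivation:
Spawn at (row=0, col=4). Try each row:
  row 0: fits
  row 1: fits
  row 2: blocked -> lock at row 1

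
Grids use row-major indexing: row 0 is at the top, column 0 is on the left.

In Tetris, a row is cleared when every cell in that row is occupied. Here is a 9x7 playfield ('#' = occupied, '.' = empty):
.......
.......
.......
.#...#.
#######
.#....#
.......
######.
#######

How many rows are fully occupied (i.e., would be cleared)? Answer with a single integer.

Check each row:
  row 0: 7 empty cells -> not full
  row 1: 7 empty cells -> not full
  row 2: 7 empty cells -> not full
  row 3: 5 empty cells -> not full
  row 4: 0 empty cells -> FULL (clear)
  row 5: 5 empty cells -> not full
  row 6: 7 empty cells -> not full
  row 7: 1 empty cell -> not full
  row 8: 0 empty cells -> FULL (clear)
Total rows cleared: 2

Answer: 2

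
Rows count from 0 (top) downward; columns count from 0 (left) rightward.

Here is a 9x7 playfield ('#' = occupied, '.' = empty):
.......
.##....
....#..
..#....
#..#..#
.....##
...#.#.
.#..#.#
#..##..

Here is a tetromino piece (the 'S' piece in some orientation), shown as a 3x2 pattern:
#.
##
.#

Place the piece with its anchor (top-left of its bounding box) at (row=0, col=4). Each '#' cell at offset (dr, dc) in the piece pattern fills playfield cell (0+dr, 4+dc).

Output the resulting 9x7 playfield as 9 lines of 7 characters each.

Fill (0+0,4+0) = (0,4)
Fill (0+1,4+0) = (1,4)
Fill (0+1,4+1) = (1,5)
Fill (0+2,4+1) = (2,5)

Answer: ....#..
.##.##.
....##.
..#....
#..#..#
.....##
...#.#.
.#..#.#
#..##..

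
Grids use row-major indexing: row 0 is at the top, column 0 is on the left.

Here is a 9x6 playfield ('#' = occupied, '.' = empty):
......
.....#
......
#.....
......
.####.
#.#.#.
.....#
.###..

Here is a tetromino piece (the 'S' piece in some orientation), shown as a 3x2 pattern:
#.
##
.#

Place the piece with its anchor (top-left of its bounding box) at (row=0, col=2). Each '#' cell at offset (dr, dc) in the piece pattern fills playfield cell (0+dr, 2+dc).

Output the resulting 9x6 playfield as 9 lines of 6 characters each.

Fill (0+0,2+0) = (0,2)
Fill (0+1,2+0) = (1,2)
Fill (0+1,2+1) = (1,3)
Fill (0+2,2+1) = (2,3)

Answer: ..#...
..##.#
...#..
#.....
......
.####.
#.#.#.
.....#
.###..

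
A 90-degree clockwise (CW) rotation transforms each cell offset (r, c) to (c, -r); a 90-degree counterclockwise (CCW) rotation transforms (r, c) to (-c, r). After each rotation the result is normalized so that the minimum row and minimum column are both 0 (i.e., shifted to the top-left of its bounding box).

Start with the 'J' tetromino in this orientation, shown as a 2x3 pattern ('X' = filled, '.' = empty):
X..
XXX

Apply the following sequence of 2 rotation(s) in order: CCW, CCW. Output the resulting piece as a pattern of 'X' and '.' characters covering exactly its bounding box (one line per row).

Answer: XXX
..X

Derivation:
Start:
X..
XXX
After rotation 1 (CCW):
.X
.X
XX
After rotation 2 (CCW):
XXX
..X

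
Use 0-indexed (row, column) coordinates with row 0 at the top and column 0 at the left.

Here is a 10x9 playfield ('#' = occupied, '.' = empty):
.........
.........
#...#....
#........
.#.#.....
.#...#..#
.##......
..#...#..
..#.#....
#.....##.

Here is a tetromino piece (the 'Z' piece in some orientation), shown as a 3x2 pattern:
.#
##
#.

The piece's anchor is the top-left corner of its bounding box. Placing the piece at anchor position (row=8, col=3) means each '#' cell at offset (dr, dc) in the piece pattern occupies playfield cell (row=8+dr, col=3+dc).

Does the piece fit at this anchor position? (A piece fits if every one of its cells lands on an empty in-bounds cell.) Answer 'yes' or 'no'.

Answer: no

Derivation:
Check each piece cell at anchor (8, 3):
  offset (0,1) -> (8,4): occupied ('#') -> FAIL
  offset (1,0) -> (9,3): empty -> OK
  offset (1,1) -> (9,4): empty -> OK
  offset (2,0) -> (10,3): out of bounds -> FAIL
All cells valid: no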